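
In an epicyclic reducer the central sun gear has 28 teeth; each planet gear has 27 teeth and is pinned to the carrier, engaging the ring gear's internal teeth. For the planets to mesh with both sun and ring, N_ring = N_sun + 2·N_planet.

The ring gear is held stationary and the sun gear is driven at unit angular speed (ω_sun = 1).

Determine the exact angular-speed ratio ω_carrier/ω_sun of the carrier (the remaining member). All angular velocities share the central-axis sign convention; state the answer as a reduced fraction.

14/55

N_ring = 28 + 2·27 = 82
28(ω_s−ω_c) = −82(ω_r−ω_c),  ω_r=0, ω_s=1
28(1−ω_c) = −82(0−ω_c)  ⇒  110ω_c = 28  ⇒  ω_c = 14/55
ω_c/ω_s = 14/55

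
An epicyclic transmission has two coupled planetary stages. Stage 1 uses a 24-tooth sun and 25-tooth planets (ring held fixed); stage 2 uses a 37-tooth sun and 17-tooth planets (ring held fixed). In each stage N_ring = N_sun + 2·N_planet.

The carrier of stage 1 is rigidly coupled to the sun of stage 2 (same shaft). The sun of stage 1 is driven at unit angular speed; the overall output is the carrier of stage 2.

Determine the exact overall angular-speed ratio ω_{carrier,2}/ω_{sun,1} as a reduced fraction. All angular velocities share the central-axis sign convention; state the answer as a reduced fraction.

Stage 1: N_ring = 24 + 2·25 = 74
Stage 1: 24(ω_s−ω_c) = −74(ω_r−ω_c),  ω_r=0, ω_s=1
Stage 1: 24(1−ω_c) = −74(0−ω_c)  ⇒  98ω_c = 24  ⇒  ω_c = 12/49
  ⇒ ω_c¹/ω_s¹ = 12/49
Stage 2: N_ring = 37 + 2·17 = 71
Stage 2: 37(ω_s−ω_c) = −71(ω_r−ω_c),  ω_r=0, ω_s=1
Stage 2: 37(1−ω_c) = −71(0−ω_c)  ⇒  108ω_c = 37  ⇒  ω_c = 37/108
  ⇒ ω_c²/ω_s² = 37/108
Coupling ω_s² = ω_c¹ ⇒ overall = 12/49 × 37/108 = 37/441

37/441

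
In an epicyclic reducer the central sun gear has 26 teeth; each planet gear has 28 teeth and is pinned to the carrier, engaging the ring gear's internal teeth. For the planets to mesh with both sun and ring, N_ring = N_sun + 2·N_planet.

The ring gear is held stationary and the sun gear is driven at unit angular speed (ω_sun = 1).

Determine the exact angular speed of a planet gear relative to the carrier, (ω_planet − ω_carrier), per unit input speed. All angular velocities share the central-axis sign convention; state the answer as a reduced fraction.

-533/756

N_ring = 26 + 2·28 = 82
26(ω_s−ω_c) = −82(ω_r−ω_c),  ω_r=0, ω_s=1
26(1−ω_c) = −82(0−ω_c)  ⇒  108ω_c = 26  ⇒  ω_c = 13/54
sun–planet: 26·(1−13/54) = −28·(ω_p−ω_c)  ⇒  ω_p−ω_c = −(26/28)·(41/54) = -533/756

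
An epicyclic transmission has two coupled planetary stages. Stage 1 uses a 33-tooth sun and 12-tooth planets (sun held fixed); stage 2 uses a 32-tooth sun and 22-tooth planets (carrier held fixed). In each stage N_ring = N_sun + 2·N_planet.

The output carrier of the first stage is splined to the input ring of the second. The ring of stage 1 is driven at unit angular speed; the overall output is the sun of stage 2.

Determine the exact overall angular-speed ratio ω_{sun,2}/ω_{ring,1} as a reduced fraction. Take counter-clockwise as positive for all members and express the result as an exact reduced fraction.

Stage 1: N_ring = 33 + 2·12 = 57
Stage 1: 33(ω_s−ω_c) = −57(ω_r−ω_c),  ω_s=0, ω_r=1
Stage 1: 33(0−ω_c) = −57(1−ω_c)  ⇒  90ω_c = 57  ⇒  ω_c = 19/30
  ⇒ ω_c¹/ω_r¹ = 19/30
Stage 2: N_ring = 32 + 2·22 = 76
Stage 2: 32(ω_s−ω_c) = −76(ω_r−ω_c),  ω_c=0, ω_r=1
Stage 2: ω_s = 0 − (76/32)(1−0) = -19/8
  ⇒ ω_s²/ω_r² = -19/8
Coupling ω_r² = ω_c¹ ⇒ overall = 19/30 × -19/8 = -361/240

-361/240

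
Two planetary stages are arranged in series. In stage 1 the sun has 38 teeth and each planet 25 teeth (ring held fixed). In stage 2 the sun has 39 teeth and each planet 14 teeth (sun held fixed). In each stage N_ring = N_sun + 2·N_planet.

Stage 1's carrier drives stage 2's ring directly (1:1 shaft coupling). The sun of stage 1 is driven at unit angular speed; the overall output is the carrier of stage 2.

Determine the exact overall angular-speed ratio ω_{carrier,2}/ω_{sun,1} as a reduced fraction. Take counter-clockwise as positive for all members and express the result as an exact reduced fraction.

1273/6678

Stage 1: N_ring = 38 + 2·25 = 88
Stage 1: 38(ω_s−ω_c) = −88(ω_r−ω_c),  ω_r=0, ω_s=1
Stage 1: 38(1−ω_c) = −88(0−ω_c)  ⇒  126ω_c = 38  ⇒  ω_c = 19/63
  ⇒ ω_c¹/ω_s¹ = 19/63
Stage 2: N_ring = 39 + 2·14 = 67
Stage 2: 39(ω_s−ω_c) = −67(ω_r−ω_c),  ω_s=0, ω_r=1
Stage 2: 39(0−ω_c) = −67(1−ω_c)  ⇒  106ω_c = 67  ⇒  ω_c = 67/106
  ⇒ ω_c²/ω_r² = 67/106
Coupling ω_r² = ω_c¹ ⇒ overall = 19/63 × 67/106 = 1273/6678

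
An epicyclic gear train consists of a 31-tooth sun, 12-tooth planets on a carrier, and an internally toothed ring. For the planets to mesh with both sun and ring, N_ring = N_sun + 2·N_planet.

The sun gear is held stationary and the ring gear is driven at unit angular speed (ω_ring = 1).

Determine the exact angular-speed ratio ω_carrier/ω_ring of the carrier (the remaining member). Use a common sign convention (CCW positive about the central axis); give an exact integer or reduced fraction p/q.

N_ring = 31 + 2·12 = 55
31(ω_s−ω_c) = −55(ω_r−ω_c),  ω_s=0, ω_r=1
31(0−ω_c) = −55(1−ω_c)  ⇒  86ω_c = 55  ⇒  ω_c = 55/86
ω_c/ω_r = 55/86

55/86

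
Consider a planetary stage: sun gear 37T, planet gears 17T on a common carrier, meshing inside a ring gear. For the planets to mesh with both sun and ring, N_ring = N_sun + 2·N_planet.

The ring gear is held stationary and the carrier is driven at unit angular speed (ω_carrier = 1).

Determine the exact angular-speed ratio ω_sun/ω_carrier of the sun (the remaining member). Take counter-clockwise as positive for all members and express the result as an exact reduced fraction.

108/37

N_ring = 37 + 2·17 = 71
37(ω_s−ω_c) = −71(ω_r−ω_c),  ω_r=0, ω_c=1
ω_s = 1 − (71/37)(0−1) = 108/37
ω_s/ω_c = 108/37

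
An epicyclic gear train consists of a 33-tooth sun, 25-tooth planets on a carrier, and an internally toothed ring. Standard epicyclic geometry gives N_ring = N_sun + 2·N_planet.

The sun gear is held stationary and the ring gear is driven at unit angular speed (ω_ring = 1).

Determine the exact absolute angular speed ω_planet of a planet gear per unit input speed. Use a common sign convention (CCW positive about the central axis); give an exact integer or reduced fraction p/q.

N_ring = 33 + 2·25 = 83
33(ω_s−ω_c) = −83(ω_r−ω_c),  ω_s=0, ω_r=1
33(0−ω_c) = −83(1−ω_c)  ⇒  116ω_c = 83  ⇒  ω_c = 83/116
sun–planet: 33·(0−83/116) = −25·(ω_p−ω_c)  ⇒  ω_p−ω_c = −(33/25)·(-83/116) = 2739/2900
ω_p = 83/116 + 2739/2900 = 83/50

83/50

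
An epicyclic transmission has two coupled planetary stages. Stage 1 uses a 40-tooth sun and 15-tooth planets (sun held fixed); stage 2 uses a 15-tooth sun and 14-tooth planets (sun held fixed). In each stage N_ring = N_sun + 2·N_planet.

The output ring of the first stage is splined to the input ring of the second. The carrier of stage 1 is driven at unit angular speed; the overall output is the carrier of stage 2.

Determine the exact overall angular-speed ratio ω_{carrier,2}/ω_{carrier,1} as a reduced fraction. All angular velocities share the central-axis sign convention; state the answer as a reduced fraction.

473/406

Stage 1: N_ring = 40 + 2·15 = 70
Stage 1: 40(ω_s−ω_c) = −70(ω_r−ω_c),  ω_s=0, ω_c=1
Stage 1: ω_r = 1 − (40/70)(0−1) = 11/7
  ⇒ ω_r¹/ω_c¹ = 11/7
Stage 2: N_ring = 15 + 2·14 = 43
Stage 2: 15(ω_s−ω_c) = −43(ω_r−ω_c),  ω_s=0, ω_r=1
Stage 2: 15(0−ω_c) = −43(1−ω_c)  ⇒  58ω_c = 43  ⇒  ω_c = 43/58
  ⇒ ω_c²/ω_r² = 43/58
Coupling ω_r² = ω_r¹ ⇒ overall = 11/7 × 43/58 = 473/406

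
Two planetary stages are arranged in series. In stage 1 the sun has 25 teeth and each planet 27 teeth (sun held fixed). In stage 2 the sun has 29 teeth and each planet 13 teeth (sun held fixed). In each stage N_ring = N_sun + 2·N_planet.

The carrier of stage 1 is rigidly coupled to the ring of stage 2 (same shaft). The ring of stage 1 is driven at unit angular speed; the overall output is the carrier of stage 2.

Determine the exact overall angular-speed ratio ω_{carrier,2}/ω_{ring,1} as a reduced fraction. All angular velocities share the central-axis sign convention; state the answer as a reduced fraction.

Stage 1: N_ring = 25 + 2·27 = 79
Stage 1: 25(ω_s−ω_c) = −79(ω_r−ω_c),  ω_s=0, ω_r=1
Stage 1: 25(0−ω_c) = −79(1−ω_c)  ⇒  104ω_c = 79  ⇒  ω_c = 79/104
  ⇒ ω_c¹/ω_r¹ = 79/104
Stage 2: N_ring = 29 + 2·13 = 55
Stage 2: 29(ω_s−ω_c) = −55(ω_r−ω_c),  ω_s=0, ω_r=1
Stage 2: 29(0−ω_c) = −55(1−ω_c)  ⇒  84ω_c = 55  ⇒  ω_c = 55/84
  ⇒ ω_c²/ω_r² = 55/84
Coupling ω_r² = ω_c¹ ⇒ overall = 79/104 × 55/84 = 4345/8736

4345/8736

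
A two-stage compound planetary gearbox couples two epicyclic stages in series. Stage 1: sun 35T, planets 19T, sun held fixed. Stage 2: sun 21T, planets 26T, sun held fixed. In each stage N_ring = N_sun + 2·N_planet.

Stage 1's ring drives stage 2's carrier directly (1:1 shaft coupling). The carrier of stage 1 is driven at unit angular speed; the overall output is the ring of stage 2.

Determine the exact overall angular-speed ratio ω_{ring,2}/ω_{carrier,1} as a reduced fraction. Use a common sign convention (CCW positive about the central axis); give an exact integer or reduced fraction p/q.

10152/5329

Stage 1: N_ring = 35 + 2·19 = 73
Stage 1: 35(ω_s−ω_c) = −73(ω_r−ω_c),  ω_s=0, ω_c=1
Stage 1: ω_r = 1 − (35/73)(0−1) = 108/73
  ⇒ ω_r¹/ω_c¹ = 108/73
Stage 2: N_ring = 21 + 2·26 = 73
Stage 2: 21(ω_s−ω_c) = −73(ω_r−ω_c),  ω_s=0, ω_c=1
Stage 2: ω_r = 1 − (21/73)(0−1) = 94/73
  ⇒ ω_r²/ω_c² = 94/73
Coupling ω_c² = ω_r¹ ⇒ overall = 108/73 × 94/73 = 10152/5329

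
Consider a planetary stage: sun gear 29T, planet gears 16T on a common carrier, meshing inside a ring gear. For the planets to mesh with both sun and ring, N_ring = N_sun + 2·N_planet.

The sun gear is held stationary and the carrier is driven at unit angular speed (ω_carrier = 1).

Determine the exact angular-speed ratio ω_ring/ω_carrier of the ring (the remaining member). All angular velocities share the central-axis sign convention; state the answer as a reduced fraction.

N_ring = 29 + 2·16 = 61
29(ω_s−ω_c) = −61(ω_r−ω_c),  ω_s=0, ω_c=1
ω_r = 1 − (29/61)(0−1) = 90/61
ω_r/ω_c = 90/61

90/61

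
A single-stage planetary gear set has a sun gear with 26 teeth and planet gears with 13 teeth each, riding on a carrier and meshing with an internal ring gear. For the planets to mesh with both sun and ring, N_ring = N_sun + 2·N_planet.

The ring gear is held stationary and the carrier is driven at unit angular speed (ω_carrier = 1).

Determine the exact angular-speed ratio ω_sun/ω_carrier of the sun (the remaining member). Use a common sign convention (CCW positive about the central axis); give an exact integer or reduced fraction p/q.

3

N_ring = 26 + 2·13 = 52
26(ω_s−ω_c) = −52(ω_r−ω_c),  ω_r=0, ω_c=1
ω_s = 1 − (52/26)(0−1) = 3
ω_s/ω_c = 3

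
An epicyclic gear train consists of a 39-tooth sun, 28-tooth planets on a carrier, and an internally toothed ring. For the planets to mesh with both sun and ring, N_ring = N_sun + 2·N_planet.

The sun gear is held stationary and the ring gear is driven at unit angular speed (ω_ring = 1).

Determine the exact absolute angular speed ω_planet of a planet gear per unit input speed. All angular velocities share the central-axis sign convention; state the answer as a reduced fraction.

95/56

N_ring = 39 + 2·28 = 95
39(ω_s−ω_c) = −95(ω_r−ω_c),  ω_s=0, ω_r=1
39(0−ω_c) = −95(1−ω_c)  ⇒  134ω_c = 95  ⇒  ω_c = 95/134
sun–planet: 39·(0−95/134) = −28·(ω_p−ω_c)  ⇒  ω_p−ω_c = −(39/28)·(-95/134) = 3705/3752
ω_p = 95/134 + 3705/3752 = 95/56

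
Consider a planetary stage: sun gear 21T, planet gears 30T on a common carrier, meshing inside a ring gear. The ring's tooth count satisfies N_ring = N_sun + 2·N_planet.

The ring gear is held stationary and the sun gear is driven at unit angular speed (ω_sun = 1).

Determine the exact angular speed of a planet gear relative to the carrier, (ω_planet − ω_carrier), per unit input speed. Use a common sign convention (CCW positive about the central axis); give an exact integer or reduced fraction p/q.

N_ring = 21 + 2·30 = 81
21(ω_s−ω_c) = −81(ω_r−ω_c),  ω_r=0, ω_s=1
21(1−ω_c) = −81(0−ω_c)  ⇒  102ω_c = 21  ⇒  ω_c = 7/34
sun–planet: 21·(1−7/34) = −30·(ω_p−ω_c)  ⇒  ω_p−ω_c = −(21/30)·(27/34) = -189/340

-189/340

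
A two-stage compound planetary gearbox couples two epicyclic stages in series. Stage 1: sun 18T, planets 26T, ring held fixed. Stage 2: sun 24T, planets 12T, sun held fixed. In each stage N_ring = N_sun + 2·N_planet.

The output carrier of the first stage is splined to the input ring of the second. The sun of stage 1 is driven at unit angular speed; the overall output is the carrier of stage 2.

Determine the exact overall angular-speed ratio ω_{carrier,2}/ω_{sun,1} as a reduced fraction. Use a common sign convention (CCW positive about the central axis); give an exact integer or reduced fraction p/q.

3/22

Stage 1: N_ring = 18 + 2·26 = 70
Stage 1: 18(ω_s−ω_c) = −70(ω_r−ω_c),  ω_r=0, ω_s=1
Stage 1: 18(1−ω_c) = −70(0−ω_c)  ⇒  88ω_c = 18  ⇒  ω_c = 9/44
  ⇒ ω_c¹/ω_s¹ = 9/44
Stage 2: N_ring = 24 + 2·12 = 48
Stage 2: 24(ω_s−ω_c) = −48(ω_r−ω_c),  ω_s=0, ω_r=1
Stage 2: 24(0−ω_c) = −48(1−ω_c)  ⇒  72ω_c = 48  ⇒  ω_c = 2/3
  ⇒ ω_c²/ω_r² = 2/3
Coupling ω_r² = ω_c¹ ⇒ overall = 9/44 × 2/3 = 3/22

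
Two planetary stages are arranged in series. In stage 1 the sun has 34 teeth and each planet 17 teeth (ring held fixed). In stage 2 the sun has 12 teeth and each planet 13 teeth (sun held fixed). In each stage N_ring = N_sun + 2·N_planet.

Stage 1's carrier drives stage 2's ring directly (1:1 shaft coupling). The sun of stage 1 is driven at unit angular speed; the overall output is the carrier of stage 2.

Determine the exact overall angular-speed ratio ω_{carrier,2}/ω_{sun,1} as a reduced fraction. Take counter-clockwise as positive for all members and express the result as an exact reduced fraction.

Stage 1: N_ring = 34 + 2·17 = 68
Stage 1: 34(ω_s−ω_c) = −68(ω_r−ω_c),  ω_r=0, ω_s=1
Stage 1: 34(1−ω_c) = −68(0−ω_c)  ⇒  102ω_c = 34  ⇒  ω_c = 1/3
  ⇒ ω_c¹/ω_s¹ = 1/3
Stage 2: N_ring = 12 + 2·13 = 38
Stage 2: 12(ω_s−ω_c) = −38(ω_r−ω_c),  ω_s=0, ω_r=1
Stage 2: 12(0−ω_c) = −38(1−ω_c)  ⇒  50ω_c = 38  ⇒  ω_c = 19/25
  ⇒ ω_c²/ω_r² = 19/25
Coupling ω_r² = ω_c¹ ⇒ overall = 1/3 × 19/25 = 19/75

19/75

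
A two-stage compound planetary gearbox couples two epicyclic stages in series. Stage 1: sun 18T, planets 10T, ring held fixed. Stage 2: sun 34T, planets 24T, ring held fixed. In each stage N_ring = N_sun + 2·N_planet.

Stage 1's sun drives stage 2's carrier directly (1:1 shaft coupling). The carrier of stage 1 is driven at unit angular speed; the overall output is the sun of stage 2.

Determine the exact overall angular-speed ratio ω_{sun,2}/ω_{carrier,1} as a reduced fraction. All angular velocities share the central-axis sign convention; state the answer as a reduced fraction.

Stage 1: N_ring = 18 + 2·10 = 38
Stage 1: 18(ω_s−ω_c) = −38(ω_r−ω_c),  ω_r=0, ω_c=1
Stage 1: ω_s = 1 − (38/18)(0−1) = 28/9
  ⇒ ω_s¹/ω_c¹ = 28/9
Stage 2: N_ring = 34 + 2·24 = 82
Stage 2: 34(ω_s−ω_c) = −82(ω_r−ω_c),  ω_r=0, ω_c=1
Stage 2: ω_s = 1 − (82/34)(0−1) = 58/17
  ⇒ ω_s²/ω_c² = 58/17
Coupling ω_c² = ω_s¹ ⇒ overall = 28/9 × 58/17 = 1624/153

1624/153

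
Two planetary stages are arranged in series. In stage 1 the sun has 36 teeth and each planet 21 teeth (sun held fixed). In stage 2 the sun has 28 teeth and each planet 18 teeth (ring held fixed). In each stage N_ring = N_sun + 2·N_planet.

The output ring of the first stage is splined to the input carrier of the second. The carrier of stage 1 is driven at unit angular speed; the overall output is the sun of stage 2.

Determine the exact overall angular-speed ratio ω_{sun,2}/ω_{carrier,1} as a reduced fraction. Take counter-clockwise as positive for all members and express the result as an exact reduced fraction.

437/91

Stage 1: N_ring = 36 + 2·21 = 78
Stage 1: 36(ω_s−ω_c) = −78(ω_r−ω_c),  ω_s=0, ω_c=1
Stage 1: ω_r = 1 − (36/78)(0−1) = 19/13
  ⇒ ω_r¹/ω_c¹ = 19/13
Stage 2: N_ring = 28 + 2·18 = 64
Stage 2: 28(ω_s−ω_c) = −64(ω_r−ω_c),  ω_r=0, ω_c=1
Stage 2: ω_s = 1 − (64/28)(0−1) = 23/7
  ⇒ ω_s²/ω_c² = 23/7
Coupling ω_c² = ω_r¹ ⇒ overall = 19/13 × 23/7 = 437/91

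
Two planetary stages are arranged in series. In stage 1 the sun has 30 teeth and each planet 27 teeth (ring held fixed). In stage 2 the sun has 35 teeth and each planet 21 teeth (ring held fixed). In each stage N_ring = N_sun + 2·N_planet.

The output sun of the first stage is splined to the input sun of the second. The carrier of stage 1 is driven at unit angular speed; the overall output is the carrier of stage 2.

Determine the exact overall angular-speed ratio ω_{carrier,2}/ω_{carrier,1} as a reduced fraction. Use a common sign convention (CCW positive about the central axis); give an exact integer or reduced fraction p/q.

Stage 1: N_ring = 30 + 2·27 = 84
Stage 1: 30(ω_s−ω_c) = −84(ω_r−ω_c),  ω_r=0, ω_c=1
Stage 1: ω_s = 1 − (84/30)(0−1) = 19/5
  ⇒ ω_s¹/ω_c¹ = 19/5
Stage 2: N_ring = 35 + 2·21 = 77
Stage 2: 35(ω_s−ω_c) = −77(ω_r−ω_c),  ω_r=0, ω_s=1
Stage 2: 35(1−ω_c) = −77(0−ω_c)  ⇒  112ω_c = 35  ⇒  ω_c = 5/16
  ⇒ ω_c²/ω_s² = 5/16
Coupling ω_s² = ω_s¹ ⇒ overall = 19/5 × 5/16 = 19/16

19/16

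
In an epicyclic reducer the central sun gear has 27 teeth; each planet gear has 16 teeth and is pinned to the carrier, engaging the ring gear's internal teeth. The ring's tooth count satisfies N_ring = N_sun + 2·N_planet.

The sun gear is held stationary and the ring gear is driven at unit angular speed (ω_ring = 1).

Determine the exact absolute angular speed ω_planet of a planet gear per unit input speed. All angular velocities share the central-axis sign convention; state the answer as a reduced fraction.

N_ring = 27 + 2·16 = 59
27(ω_s−ω_c) = −59(ω_r−ω_c),  ω_s=0, ω_r=1
27(0−ω_c) = −59(1−ω_c)  ⇒  86ω_c = 59  ⇒  ω_c = 59/86
sun–planet: 27·(0−59/86) = −16·(ω_p−ω_c)  ⇒  ω_p−ω_c = −(27/16)·(-59/86) = 1593/1376
ω_p = 59/86 + 1593/1376 = 59/32

59/32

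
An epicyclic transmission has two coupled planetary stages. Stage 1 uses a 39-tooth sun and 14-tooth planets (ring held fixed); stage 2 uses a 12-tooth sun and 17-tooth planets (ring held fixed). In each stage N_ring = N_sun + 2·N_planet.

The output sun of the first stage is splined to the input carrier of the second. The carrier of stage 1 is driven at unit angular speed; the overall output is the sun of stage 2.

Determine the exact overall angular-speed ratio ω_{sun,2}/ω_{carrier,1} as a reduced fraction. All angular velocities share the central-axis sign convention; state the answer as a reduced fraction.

1537/117

Stage 1: N_ring = 39 + 2·14 = 67
Stage 1: 39(ω_s−ω_c) = −67(ω_r−ω_c),  ω_r=0, ω_c=1
Stage 1: ω_s = 1 − (67/39)(0−1) = 106/39
  ⇒ ω_s¹/ω_c¹ = 106/39
Stage 2: N_ring = 12 + 2·17 = 46
Stage 2: 12(ω_s−ω_c) = −46(ω_r−ω_c),  ω_r=0, ω_c=1
Stage 2: ω_s = 1 − (46/12)(0−1) = 29/6
  ⇒ ω_s²/ω_c² = 29/6
Coupling ω_c² = ω_s¹ ⇒ overall = 106/39 × 29/6 = 1537/117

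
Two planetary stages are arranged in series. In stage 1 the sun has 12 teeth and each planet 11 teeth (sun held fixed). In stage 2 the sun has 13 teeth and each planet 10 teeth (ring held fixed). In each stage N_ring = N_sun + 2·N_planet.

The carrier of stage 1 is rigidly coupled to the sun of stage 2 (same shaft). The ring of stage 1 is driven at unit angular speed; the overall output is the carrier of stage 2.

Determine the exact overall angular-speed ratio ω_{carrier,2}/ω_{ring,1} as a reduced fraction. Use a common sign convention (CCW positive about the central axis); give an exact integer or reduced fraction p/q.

221/1058

Stage 1: N_ring = 12 + 2·11 = 34
Stage 1: 12(ω_s−ω_c) = −34(ω_r−ω_c),  ω_s=0, ω_r=1
Stage 1: 12(0−ω_c) = −34(1−ω_c)  ⇒  46ω_c = 34  ⇒  ω_c = 17/23
  ⇒ ω_c¹/ω_r¹ = 17/23
Stage 2: N_ring = 13 + 2·10 = 33
Stage 2: 13(ω_s−ω_c) = −33(ω_r−ω_c),  ω_r=0, ω_s=1
Stage 2: 13(1−ω_c) = −33(0−ω_c)  ⇒  46ω_c = 13  ⇒  ω_c = 13/46
  ⇒ ω_c²/ω_s² = 13/46
Coupling ω_s² = ω_c¹ ⇒ overall = 17/23 × 13/46 = 221/1058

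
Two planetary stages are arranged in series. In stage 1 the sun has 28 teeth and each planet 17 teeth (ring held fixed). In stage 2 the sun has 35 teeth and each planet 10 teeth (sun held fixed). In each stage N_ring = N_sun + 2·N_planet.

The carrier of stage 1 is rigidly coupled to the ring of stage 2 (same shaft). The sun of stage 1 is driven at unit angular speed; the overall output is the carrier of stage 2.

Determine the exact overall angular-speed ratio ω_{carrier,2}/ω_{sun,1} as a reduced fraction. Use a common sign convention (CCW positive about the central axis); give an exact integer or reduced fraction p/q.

77/405

Stage 1: N_ring = 28 + 2·17 = 62
Stage 1: 28(ω_s−ω_c) = −62(ω_r−ω_c),  ω_r=0, ω_s=1
Stage 1: 28(1−ω_c) = −62(0−ω_c)  ⇒  90ω_c = 28  ⇒  ω_c = 14/45
  ⇒ ω_c¹/ω_s¹ = 14/45
Stage 2: N_ring = 35 + 2·10 = 55
Stage 2: 35(ω_s−ω_c) = −55(ω_r−ω_c),  ω_s=0, ω_r=1
Stage 2: 35(0−ω_c) = −55(1−ω_c)  ⇒  90ω_c = 55  ⇒  ω_c = 11/18
  ⇒ ω_c²/ω_r² = 11/18
Coupling ω_r² = ω_c¹ ⇒ overall = 14/45 × 11/18 = 77/405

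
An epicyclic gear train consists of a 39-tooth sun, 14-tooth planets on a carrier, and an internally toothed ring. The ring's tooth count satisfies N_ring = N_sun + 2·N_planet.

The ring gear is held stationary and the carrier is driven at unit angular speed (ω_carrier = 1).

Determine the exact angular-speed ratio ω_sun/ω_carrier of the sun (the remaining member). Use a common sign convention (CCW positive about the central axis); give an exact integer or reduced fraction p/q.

106/39

N_ring = 39 + 2·14 = 67
39(ω_s−ω_c) = −67(ω_r−ω_c),  ω_r=0, ω_c=1
ω_s = 1 − (67/39)(0−1) = 106/39
ω_s/ω_c = 106/39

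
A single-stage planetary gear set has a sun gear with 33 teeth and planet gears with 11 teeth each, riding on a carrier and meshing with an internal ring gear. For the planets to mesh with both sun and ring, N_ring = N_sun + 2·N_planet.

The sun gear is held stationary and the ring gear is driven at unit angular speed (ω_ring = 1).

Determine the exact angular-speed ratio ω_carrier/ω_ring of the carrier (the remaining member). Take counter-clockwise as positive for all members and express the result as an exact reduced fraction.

N_ring = 33 + 2·11 = 55
33(ω_s−ω_c) = −55(ω_r−ω_c),  ω_s=0, ω_r=1
33(0−ω_c) = −55(1−ω_c)  ⇒  88ω_c = 55  ⇒  ω_c = 5/8
ω_c/ω_r = 5/8

5/8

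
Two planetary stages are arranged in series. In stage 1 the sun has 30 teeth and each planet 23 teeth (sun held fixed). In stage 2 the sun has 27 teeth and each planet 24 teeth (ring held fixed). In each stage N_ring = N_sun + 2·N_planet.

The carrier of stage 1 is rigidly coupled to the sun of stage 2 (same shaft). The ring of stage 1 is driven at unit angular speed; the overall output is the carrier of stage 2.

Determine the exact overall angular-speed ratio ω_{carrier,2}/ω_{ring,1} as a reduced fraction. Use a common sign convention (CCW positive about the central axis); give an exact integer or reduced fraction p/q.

171/901

Stage 1: N_ring = 30 + 2·23 = 76
Stage 1: 30(ω_s−ω_c) = −76(ω_r−ω_c),  ω_s=0, ω_r=1
Stage 1: 30(0−ω_c) = −76(1−ω_c)  ⇒  106ω_c = 76  ⇒  ω_c = 38/53
  ⇒ ω_c¹/ω_r¹ = 38/53
Stage 2: N_ring = 27 + 2·24 = 75
Stage 2: 27(ω_s−ω_c) = −75(ω_r−ω_c),  ω_r=0, ω_s=1
Stage 2: 27(1−ω_c) = −75(0−ω_c)  ⇒  102ω_c = 27  ⇒  ω_c = 9/34
  ⇒ ω_c²/ω_s² = 9/34
Coupling ω_s² = ω_c¹ ⇒ overall = 38/53 × 9/34 = 171/901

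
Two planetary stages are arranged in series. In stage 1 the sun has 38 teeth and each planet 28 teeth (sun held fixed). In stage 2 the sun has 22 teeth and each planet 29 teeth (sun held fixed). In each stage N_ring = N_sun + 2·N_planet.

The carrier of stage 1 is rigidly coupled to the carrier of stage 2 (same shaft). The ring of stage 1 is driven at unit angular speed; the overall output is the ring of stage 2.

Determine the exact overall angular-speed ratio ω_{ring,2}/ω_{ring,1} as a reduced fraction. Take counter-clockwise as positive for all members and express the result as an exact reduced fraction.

Stage 1: N_ring = 38 + 2·28 = 94
Stage 1: 38(ω_s−ω_c) = −94(ω_r−ω_c),  ω_s=0, ω_r=1
Stage 1: 38(0−ω_c) = −94(1−ω_c)  ⇒  132ω_c = 94  ⇒  ω_c = 47/66
  ⇒ ω_c¹/ω_r¹ = 47/66
Stage 2: N_ring = 22 + 2·29 = 80
Stage 2: 22(ω_s−ω_c) = −80(ω_r−ω_c),  ω_s=0, ω_c=1
Stage 2: ω_r = 1 − (22/80)(0−1) = 51/40
  ⇒ ω_r²/ω_c² = 51/40
Coupling ω_c² = ω_c¹ ⇒ overall = 47/66 × 51/40 = 799/880

799/880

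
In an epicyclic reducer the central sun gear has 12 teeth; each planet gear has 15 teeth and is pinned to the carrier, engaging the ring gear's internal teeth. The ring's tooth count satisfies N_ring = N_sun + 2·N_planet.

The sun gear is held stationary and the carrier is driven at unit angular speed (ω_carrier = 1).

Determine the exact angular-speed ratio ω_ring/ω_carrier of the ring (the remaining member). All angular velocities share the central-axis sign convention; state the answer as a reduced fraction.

N_ring = 12 + 2·15 = 42
12(ω_s−ω_c) = −42(ω_r−ω_c),  ω_s=0, ω_c=1
ω_r = 1 − (12/42)(0−1) = 9/7
ω_r/ω_c = 9/7

9/7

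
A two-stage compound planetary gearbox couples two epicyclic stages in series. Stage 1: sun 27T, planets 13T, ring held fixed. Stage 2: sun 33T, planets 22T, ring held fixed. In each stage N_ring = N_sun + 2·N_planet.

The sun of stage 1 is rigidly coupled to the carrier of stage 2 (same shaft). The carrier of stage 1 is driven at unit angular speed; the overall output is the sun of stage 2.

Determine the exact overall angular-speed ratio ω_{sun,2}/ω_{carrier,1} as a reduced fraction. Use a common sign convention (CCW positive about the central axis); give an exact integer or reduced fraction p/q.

Stage 1: N_ring = 27 + 2·13 = 53
Stage 1: 27(ω_s−ω_c) = −53(ω_r−ω_c),  ω_r=0, ω_c=1
Stage 1: ω_s = 1 − (53/27)(0−1) = 80/27
  ⇒ ω_s¹/ω_c¹ = 80/27
Stage 2: N_ring = 33 + 2·22 = 77
Stage 2: 33(ω_s−ω_c) = −77(ω_r−ω_c),  ω_r=0, ω_c=1
Stage 2: ω_s = 1 − (77/33)(0−1) = 10/3
  ⇒ ω_s²/ω_c² = 10/3
Coupling ω_c² = ω_s¹ ⇒ overall = 80/27 × 10/3 = 800/81

800/81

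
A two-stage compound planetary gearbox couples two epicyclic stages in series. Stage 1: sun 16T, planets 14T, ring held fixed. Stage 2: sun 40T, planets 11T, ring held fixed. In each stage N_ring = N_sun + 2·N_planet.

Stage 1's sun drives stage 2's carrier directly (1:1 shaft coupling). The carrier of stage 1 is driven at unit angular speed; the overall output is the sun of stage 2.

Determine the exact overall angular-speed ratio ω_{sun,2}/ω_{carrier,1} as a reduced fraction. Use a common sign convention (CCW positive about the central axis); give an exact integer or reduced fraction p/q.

153/16

Stage 1: N_ring = 16 + 2·14 = 44
Stage 1: 16(ω_s−ω_c) = −44(ω_r−ω_c),  ω_r=0, ω_c=1
Stage 1: ω_s = 1 − (44/16)(0−1) = 15/4
  ⇒ ω_s¹/ω_c¹ = 15/4
Stage 2: N_ring = 40 + 2·11 = 62
Stage 2: 40(ω_s−ω_c) = −62(ω_r−ω_c),  ω_r=0, ω_c=1
Stage 2: ω_s = 1 − (62/40)(0−1) = 51/20
  ⇒ ω_s²/ω_c² = 51/20
Coupling ω_c² = ω_s¹ ⇒ overall = 15/4 × 51/20 = 153/16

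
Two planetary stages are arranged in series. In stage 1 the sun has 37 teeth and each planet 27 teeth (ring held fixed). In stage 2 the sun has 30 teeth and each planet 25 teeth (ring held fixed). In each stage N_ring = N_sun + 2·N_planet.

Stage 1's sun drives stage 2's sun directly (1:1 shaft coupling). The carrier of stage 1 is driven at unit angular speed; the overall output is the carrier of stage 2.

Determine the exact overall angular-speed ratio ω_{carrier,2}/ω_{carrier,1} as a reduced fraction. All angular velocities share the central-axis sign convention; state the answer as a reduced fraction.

Stage 1: N_ring = 37 + 2·27 = 91
Stage 1: 37(ω_s−ω_c) = −91(ω_r−ω_c),  ω_r=0, ω_c=1
Stage 1: ω_s = 1 − (91/37)(0−1) = 128/37
  ⇒ ω_s¹/ω_c¹ = 128/37
Stage 2: N_ring = 30 + 2·25 = 80
Stage 2: 30(ω_s−ω_c) = −80(ω_r−ω_c),  ω_r=0, ω_s=1
Stage 2: 30(1−ω_c) = −80(0−ω_c)  ⇒  110ω_c = 30  ⇒  ω_c = 3/11
  ⇒ ω_c²/ω_s² = 3/11
Coupling ω_s² = ω_s¹ ⇒ overall = 128/37 × 3/11 = 384/407

384/407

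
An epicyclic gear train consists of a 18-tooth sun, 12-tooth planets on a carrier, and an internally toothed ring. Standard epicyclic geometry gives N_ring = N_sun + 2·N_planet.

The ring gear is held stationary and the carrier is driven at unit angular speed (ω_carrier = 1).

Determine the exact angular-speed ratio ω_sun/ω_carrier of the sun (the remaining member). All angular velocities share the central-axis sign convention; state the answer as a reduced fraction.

N_ring = 18 + 2·12 = 42
18(ω_s−ω_c) = −42(ω_r−ω_c),  ω_r=0, ω_c=1
ω_s = 1 − (42/18)(0−1) = 10/3
ω_s/ω_c = 10/3

10/3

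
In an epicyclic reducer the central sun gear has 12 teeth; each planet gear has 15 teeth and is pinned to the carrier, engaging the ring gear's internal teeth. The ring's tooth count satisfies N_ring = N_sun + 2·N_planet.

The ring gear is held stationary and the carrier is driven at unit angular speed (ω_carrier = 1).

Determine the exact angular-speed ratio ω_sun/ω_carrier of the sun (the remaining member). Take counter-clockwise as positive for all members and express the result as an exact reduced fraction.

9/2

N_ring = 12 + 2·15 = 42
12(ω_s−ω_c) = −42(ω_r−ω_c),  ω_r=0, ω_c=1
ω_s = 1 − (42/12)(0−1) = 9/2
ω_s/ω_c = 9/2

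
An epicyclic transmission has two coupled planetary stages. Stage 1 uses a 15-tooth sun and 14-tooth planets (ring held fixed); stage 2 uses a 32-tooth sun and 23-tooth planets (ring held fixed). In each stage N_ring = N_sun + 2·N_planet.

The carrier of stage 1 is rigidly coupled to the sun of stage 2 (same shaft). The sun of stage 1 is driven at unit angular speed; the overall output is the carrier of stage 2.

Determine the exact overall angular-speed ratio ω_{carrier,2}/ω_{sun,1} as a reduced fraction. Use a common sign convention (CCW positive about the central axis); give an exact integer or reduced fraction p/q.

24/319

Stage 1: N_ring = 15 + 2·14 = 43
Stage 1: 15(ω_s−ω_c) = −43(ω_r−ω_c),  ω_r=0, ω_s=1
Stage 1: 15(1−ω_c) = −43(0−ω_c)  ⇒  58ω_c = 15  ⇒  ω_c = 15/58
  ⇒ ω_c¹/ω_s¹ = 15/58
Stage 2: N_ring = 32 + 2·23 = 78
Stage 2: 32(ω_s−ω_c) = −78(ω_r−ω_c),  ω_r=0, ω_s=1
Stage 2: 32(1−ω_c) = −78(0−ω_c)  ⇒  110ω_c = 32  ⇒  ω_c = 16/55
  ⇒ ω_c²/ω_s² = 16/55
Coupling ω_s² = ω_c¹ ⇒ overall = 15/58 × 16/55 = 24/319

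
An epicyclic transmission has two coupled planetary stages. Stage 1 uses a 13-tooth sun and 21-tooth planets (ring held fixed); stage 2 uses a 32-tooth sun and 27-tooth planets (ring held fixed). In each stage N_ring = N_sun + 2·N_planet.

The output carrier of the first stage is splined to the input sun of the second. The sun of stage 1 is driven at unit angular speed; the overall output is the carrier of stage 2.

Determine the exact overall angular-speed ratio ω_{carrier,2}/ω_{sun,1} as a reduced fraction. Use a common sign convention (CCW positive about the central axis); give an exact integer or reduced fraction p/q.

52/1003

Stage 1: N_ring = 13 + 2·21 = 55
Stage 1: 13(ω_s−ω_c) = −55(ω_r−ω_c),  ω_r=0, ω_s=1
Stage 1: 13(1−ω_c) = −55(0−ω_c)  ⇒  68ω_c = 13  ⇒  ω_c = 13/68
  ⇒ ω_c¹/ω_s¹ = 13/68
Stage 2: N_ring = 32 + 2·27 = 86
Stage 2: 32(ω_s−ω_c) = −86(ω_r−ω_c),  ω_r=0, ω_s=1
Stage 2: 32(1−ω_c) = −86(0−ω_c)  ⇒  118ω_c = 32  ⇒  ω_c = 16/59
  ⇒ ω_c²/ω_s² = 16/59
Coupling ω_s² = ω_c¹ ⇒ overall = 13/68 × 16/59 = 52/1003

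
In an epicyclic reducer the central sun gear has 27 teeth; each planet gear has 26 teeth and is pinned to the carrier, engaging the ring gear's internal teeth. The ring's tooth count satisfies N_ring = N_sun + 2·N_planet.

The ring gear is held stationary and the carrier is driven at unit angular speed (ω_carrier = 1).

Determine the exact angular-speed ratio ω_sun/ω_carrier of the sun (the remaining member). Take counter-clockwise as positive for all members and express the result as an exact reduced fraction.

N_ring = 27 + 2·26 = 79
27(ω_s−ω_c) = −79(ω_r−ω_c),  ω_r=0, ω_c=1
ω_s = 1 − (79/27)(0−1) = 106/27
ω_s/ω_c = 106/27

106/27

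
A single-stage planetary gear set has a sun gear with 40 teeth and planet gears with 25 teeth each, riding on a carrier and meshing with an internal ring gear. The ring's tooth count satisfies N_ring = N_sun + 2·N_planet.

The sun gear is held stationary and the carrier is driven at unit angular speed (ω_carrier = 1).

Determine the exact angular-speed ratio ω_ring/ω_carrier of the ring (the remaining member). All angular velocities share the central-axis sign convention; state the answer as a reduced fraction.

N_ring = 40 + 2·25 = 90
40(ω_s−ω_c) = −90(ω_r−ω_c),  ω_s=0, ω_c=1
ω_r = 1 − (40/90)(0−1) = 13/9
ω_r/ω_c = 13/9

13/9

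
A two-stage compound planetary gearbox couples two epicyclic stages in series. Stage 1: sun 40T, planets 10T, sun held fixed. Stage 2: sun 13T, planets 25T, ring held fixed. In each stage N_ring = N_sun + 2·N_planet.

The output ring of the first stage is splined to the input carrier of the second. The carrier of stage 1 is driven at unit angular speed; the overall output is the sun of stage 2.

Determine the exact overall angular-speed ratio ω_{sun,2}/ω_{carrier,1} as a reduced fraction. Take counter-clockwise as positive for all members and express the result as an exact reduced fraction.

380/39

Stage 1: N_ring = 40 + 2·10 = 60
Stage 1: 40(ω_s−ω_c) = −60(ω_r−ω_c),  ω_s=0, ω_c=1
Stage 1: ω_r = 1 − (40/60)(0−1) = 5/3
  ⇒ ω_r¹/ω_c¹ = 5/3
Stage 2: N_ring = 13 + 2·25 = 63
Stage 2: 13(ω_s−ω_c) = −63(ω_r−ω_c),  ω_r=0, ω_c=1
Stage 2: ω_s = 1 − (63/13)(0−1) = 76/13
  ⇒ ω_s²/ω_c² = 76/13
Coupling ω_c² = ω_r¹ ⇒ overall = 5/3 × 76/13 = 380/39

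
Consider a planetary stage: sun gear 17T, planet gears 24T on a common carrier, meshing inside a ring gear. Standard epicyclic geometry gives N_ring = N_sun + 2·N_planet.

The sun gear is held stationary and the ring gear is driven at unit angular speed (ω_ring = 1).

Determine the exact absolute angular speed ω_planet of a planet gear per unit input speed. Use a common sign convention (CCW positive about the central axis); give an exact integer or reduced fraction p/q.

N_ring = 17 + 2·24 = 65
17(ω_s−ω_c) = −65(ω_r−ω_c),  ω_s=0, ω_r=1
17(0−ω_c) = −65(1−ω_c)  ⇒  82ω_c = 65  ⇒  ω_c = 65/82
sun–planet: 17·(0−65/82) = −24·(ω_p−ω_c)  ⇒  ω_p−ω_c = −(17/24)·(-65/82) = 1105/1968
ω_p = 65/82 + 1105/1968 = 65/48

65/48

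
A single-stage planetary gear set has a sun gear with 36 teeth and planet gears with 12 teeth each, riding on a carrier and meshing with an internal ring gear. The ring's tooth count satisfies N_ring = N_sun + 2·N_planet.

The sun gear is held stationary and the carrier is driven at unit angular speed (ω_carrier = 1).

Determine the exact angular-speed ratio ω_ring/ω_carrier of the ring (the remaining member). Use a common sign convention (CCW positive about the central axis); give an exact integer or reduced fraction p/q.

N_ring = 36 + 2·12 = 60
36(ω_s−ω_c) = −60(ω_r−ω_c),  ω_s=0, ω_c=1
ω_r = 1 − (36/60)(0−1) = 8/5
ω_r/ω_c = 8/5

8/5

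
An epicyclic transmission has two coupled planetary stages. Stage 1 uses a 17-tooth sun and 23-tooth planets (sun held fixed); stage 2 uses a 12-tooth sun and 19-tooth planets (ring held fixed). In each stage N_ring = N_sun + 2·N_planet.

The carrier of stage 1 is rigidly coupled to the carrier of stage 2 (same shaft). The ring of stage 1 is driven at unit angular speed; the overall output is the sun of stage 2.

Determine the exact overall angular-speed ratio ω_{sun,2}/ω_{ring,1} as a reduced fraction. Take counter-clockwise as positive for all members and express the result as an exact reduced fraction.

Stage 1: N_ring = 17 + 2·23 = 63
Stage 1: 17(ω_s−ω_c) = −63(ω_r−ω_c),  ω_s=0, ω_r=1
Stage 1: 17(0−ω_c) = −63(1−ω_c)  ⇒  80ω_c = 63  ⇒  ω_c = 63/80
  ⇒ ω_c¹/ω_r¹ = 63/80
Stage 2: N_ring = 12 + 2·19 = 50
Stage 2: 12(ω_s−ω_c) = −50(ω_r−ω_c),  ω_r=0, ω_c=1
Stage 2: ω_s = 1 − (50/12)(0−1) = 31/6
  ⇒ ω_s²/ω_c² = 31/6
Coupling ω_c² = ω_c¹ ⇒ overall = 63/80 × 31/6 = 651/160

651/160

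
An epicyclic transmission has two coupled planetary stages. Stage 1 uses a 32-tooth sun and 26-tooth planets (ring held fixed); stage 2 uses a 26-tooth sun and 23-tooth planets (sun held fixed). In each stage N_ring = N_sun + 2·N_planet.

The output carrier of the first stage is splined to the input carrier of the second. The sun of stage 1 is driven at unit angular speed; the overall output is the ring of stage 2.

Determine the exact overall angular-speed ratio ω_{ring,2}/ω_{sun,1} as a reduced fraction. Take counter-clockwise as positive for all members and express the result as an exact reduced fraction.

Stage 1: N_ring = 32 + 2·26 = 84
Stage 1: 32(ω_s−ω_c) = −84(ω_r−ω_c),  ω_r=0, ω_s=1
Stage 1: 32(1−ω_c) = −84(0−ω_c)  ⇒  116ω_c = 32  ⇒  ω_c = 8/29
  ⇒ ω_c¹/ω_s¹ = 8/29
Stage 2: N_ring = 26 + 2·23 = 72
Stage 2: 26(ω_s−ω_c) = −72(ω_r−ω_c),  ω_s=0, ω_c=1
Stage 2: ω_r = 1 − (26/72)(0−1) = 49/36
  ⇒ ω_r²/ω_c² = 49/36
Coupling ω_c² = ω_c¹ ⇒ overall = 8/29 × 49/36 = 98/261

98/261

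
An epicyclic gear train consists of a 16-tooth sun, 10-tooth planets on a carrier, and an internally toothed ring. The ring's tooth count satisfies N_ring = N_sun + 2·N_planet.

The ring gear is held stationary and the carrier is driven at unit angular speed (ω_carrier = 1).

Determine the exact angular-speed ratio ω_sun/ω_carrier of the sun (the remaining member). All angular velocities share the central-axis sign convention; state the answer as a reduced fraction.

N_ring = 16 + 2·10 = 36
16(ω_s−ω_c) = −36(ω_r−ω_c),  ω_r=0, ω_c=1
ω_s = 1 − (36/16)(0−1) = 13/4
ω_s/ω_c = 13/4

13/4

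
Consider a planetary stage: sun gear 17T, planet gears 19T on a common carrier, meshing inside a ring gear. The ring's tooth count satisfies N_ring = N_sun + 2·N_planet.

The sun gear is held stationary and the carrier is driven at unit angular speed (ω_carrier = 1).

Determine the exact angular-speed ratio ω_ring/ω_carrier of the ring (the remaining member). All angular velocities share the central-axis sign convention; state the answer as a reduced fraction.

72/55

N_ring = 17 + 2·19 = 55
17(ω_s−ω_c) = −55(ω_r−ω_c),  ω_s=0, ω_c=1
ω_r = 1 − (17/55)(0−1) = 72/55
ω_r/ω_c = 72/55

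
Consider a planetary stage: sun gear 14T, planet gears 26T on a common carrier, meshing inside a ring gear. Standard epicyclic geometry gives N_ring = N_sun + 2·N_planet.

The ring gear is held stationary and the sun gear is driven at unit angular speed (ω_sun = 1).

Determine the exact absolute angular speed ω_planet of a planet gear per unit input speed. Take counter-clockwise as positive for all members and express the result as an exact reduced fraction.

-7/26

N_ring = 14 + 2·26 = 66
14(ω_s−ω_c) = −66(ω_r−ω_c),  ω_r=0, ω_s=1
14(1−ω_c) = −66(0−ω_c)  ⇒  80ω_c = 14  ⇒  ω_c = 7/40
sun–planet: 14·(1−7/40) = −26·(ω_p−ω_c)  ⇒  ω_p−ω_c = −(14/26)·(33/40) = -231/520
ω_p = 7/40 − 231/520 = -7/26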